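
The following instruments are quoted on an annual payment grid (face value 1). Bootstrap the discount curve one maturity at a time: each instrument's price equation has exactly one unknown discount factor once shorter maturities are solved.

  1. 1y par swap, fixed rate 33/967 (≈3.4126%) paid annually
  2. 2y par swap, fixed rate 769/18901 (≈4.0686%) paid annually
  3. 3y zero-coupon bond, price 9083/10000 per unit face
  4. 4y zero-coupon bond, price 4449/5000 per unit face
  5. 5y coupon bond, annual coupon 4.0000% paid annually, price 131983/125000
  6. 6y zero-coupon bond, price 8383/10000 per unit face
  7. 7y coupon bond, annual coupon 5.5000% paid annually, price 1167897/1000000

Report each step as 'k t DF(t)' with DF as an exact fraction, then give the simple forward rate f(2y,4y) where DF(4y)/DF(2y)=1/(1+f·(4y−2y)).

1 1 967/1000
2 2 9231/10000
3 3 9083/10000
4 4 4449/5000
5 5 4367/5000
6 6 8383/10000
7 7 1651/2000
f(2y,4y) = ((9231/10000)/(4449/5000) − 1)/(2) = 111/5932 ≈ 1.8712%

step 1 [1y] swap r/1=33/967: DF=(1 − 33/967·(0))/(1+33/967) = 967/1000 ≈ 0.967000
step 2 [2y] swap r/1=769/18901: DF=(1 − 769/18901·(0.967000))/(1+769/18901) = 9231/10000 ≈ 0.923100
step 3 [3y] zero: DF = P = 9083/10000 ≈ 0.908300
step 4 [4y] zero: DF = P = 4449/5000 ≈ 0.889800
step 5 [5y] bond c/1=1/25: DF=(131983/125000 − 1/25·(0.967000+0.923100+0.908300+0.889800))/(1+1/25) = 4367/5000 ≈ 0.873400
step 6 [6y] zero: DF = P = 8383/10000 ≈ 0.838300
step 7 [7y] bond c/1=11/200: DF=(1167897/1000000 − 11/200·(0.967000+0.923100+0.908300+0.889800+0.873400+0.838300))/(1+11/200) = 1651/2000 ≈ 0.825500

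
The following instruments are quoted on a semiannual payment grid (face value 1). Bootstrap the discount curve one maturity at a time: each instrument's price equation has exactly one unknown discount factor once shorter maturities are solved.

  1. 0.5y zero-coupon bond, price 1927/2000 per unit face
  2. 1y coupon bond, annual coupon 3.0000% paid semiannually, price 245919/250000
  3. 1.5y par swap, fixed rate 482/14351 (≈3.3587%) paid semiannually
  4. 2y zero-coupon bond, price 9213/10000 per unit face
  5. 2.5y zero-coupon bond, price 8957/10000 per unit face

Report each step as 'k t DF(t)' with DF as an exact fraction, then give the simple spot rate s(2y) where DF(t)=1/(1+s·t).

1 1/2 1927/2000
2 1 9549/10000
3 3/2 4759/5000
4 2 9213/10000
5 5/2 8957/10000
s(2y) = (1/(9213/10000) − 1)/(2) = 787/18426 ≈ 4.2711%

step 1 [0.5y] zero: DF = P = 1927/2000 ≈ 0.963500
step 2 [1y] bond c/2=3/200: DF=(245919/250000 − 3/200·(0.963500))/(1+3/200) = 9549/10000 ≈ 0.954900
step 3 [1.5y] swap r/2=241/14351: DF=(1 − 241/14351·(0.963500+0.954900))/(1+241/14351) = 4759/5000 ≈ 0.951800
step 4 [2y] zero: DF = P = 9213/10000 ≈ 0.921300
step 5 [2.5y] zero: DF = P = 8957/10000 ≈ 0.895700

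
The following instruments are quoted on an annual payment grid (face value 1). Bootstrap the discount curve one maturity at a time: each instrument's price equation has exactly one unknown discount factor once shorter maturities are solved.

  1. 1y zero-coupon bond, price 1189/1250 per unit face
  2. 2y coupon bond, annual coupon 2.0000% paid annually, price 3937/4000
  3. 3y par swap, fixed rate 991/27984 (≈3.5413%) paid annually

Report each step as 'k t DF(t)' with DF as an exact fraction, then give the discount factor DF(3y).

1 1 1189/1250
2 2 9463/10000
3 3 9009/10000
DF(3y) = 9009/10000 ≈ 0.900900

step 1 [1y] zero: DF = P = 1189/1250 ≈ 0.951200
step 2 [2y] bond c/1=1/50: DF=(3937/4000 − 1/50·(0.951200))/(1+1/50) = 9463/10000 ≈ 0.946300
step 3 [3y] swap r/1=991/27984: DF=(1 − 991/27984·(0.951200+0.946300))/(1+991/27984) = 9009/10000 ≈ 0.900900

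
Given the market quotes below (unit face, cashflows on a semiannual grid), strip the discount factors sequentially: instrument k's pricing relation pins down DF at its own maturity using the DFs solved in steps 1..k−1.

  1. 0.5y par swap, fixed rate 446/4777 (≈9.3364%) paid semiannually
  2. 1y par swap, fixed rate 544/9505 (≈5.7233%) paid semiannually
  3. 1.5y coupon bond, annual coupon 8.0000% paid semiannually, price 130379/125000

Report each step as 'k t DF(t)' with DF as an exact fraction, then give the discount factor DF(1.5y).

1 1/2 4777/5000
2 1 591/625
3 3/2 4649/5000
DF(1.5y) = 4649/5000 ≈ 0.929800

step 1 [0.5y] swap r/2=223/4777: DF=(1 − 223/4777·(0))/(1+223/4777) = 4777/5000 ≈ 0.955400
step 2 [1y] swap r/2=272/9505: DF=(1 − 272/9505·(0.955400))/(1+272/9505) = 591/625 ≈ 0.945600
step 3 [1.5y] bond c/2=1/25: DF=(130379/125000 − 1/25·(0.955400+0.945600))/(1+1/25) = 4649/5000 ≈ 0.929800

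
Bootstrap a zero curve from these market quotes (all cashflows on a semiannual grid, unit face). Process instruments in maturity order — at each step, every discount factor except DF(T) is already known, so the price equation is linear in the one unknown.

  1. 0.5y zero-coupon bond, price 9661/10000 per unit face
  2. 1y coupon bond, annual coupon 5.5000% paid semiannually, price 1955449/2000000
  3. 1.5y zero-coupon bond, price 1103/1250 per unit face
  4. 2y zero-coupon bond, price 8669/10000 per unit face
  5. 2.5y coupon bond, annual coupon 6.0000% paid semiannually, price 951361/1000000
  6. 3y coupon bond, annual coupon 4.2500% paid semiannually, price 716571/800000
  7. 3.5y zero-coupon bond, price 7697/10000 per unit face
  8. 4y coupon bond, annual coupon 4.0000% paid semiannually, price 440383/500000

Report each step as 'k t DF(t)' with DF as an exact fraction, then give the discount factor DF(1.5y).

1 1/2 9661/10000
2 1 9257/10000
3 3/2 1103/1250
4 2 8669/10000
5 5/2 511/625
6 3 7843/10000
7 7/2 7697/10000
8 4 466/625
DF(1.5y) = 1103/1250 ≈ 0.882400

step 1 [0.5y] zero: DF = P = 9661/10000 ≈ 0.966100
step 2 [1y] bond c/2=11/400: DF=(1955449/2000000 − 11/400·(0.966100))/(1+11/400) = 9257/10000 ≈ 0.925700
step 3 [1.5y] zero: DF = P = 1103/1250 ≈ 0.882400
step 4 [2y] zero: DF = P = 8669/10000 ≈ 0.866900
step 5 [2.5y] bond c/2=3/100: DF=(951361/1000000 − 3/100·(0.966100+0.925700+0.882400+0.866900))/(1+3/100) = 511/625 ≈ 0.817600
step 6 [3y] bond c/2=17/800: DF=(716571/800000 − 17/800·(0.966100+0.925700+0.882400+0.866900+0.817600))/(1+17/800) = 7843/10000 ≈ 0.784300
step 7 [3.5y] zero: DF = P = 7697/10000 ≈ 0.769700
step 8 [4y] bond c/2=1/50: DF=(440383/500000 − 1/50·(0.966100+0.925700+0.882400+0.866900+0.817600+0.784300+0.769700))/(1+1/50) = 466/625 ≈ 0.745600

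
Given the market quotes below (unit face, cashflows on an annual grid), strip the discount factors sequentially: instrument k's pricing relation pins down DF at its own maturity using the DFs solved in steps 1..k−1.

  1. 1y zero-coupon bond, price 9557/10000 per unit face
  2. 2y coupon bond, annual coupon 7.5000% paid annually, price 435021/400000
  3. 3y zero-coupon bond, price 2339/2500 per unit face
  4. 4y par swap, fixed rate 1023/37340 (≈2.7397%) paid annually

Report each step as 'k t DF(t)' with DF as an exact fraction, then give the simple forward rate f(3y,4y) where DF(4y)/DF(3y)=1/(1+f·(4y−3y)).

1 1 9557/10000
2 2 189/200
3 3 2339/2500
4 4 8977/10000
f(3y,4y) = ((2339/2500)/(8977/10000) − 1)/(1) = 379/8977 ≈ 4.2219%

step 1 [1y] zero: DF = P = 9557/10000 ≈ 0.955700
step 2 [2y] bond c/1=3/40: DF=(435021/400000 − 3/40·(0.955700))/(1+3/40) = 189/200 ≈ 0.945000
step 3 [3y] zero: DF = P = 2339/2500 ≈ 0.935600
step 4 [4y] swap r/1=1023/37340: DF=(1 − 1023/37340·(0.955700+0.945000+0.935600))/(1+1023/37340) = 8977/10000 ≈ 0.897700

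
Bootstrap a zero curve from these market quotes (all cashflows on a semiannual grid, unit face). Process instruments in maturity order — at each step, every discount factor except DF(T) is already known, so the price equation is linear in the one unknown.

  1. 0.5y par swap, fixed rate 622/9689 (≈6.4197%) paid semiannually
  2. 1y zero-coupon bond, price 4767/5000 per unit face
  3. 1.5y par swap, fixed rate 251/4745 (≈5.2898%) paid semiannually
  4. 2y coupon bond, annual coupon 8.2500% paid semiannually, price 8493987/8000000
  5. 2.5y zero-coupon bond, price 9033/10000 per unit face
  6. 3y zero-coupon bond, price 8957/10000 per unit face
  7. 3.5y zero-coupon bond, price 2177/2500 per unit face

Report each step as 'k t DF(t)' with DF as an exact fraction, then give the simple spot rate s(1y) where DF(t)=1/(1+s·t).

1 1/2 9689/10000
2 1 4767/5000
3 3/2 9247/10000
4 2 9069/10000
5 5/2 9033/10000
6 3 8957/10000
7 7/2 2177/2500
s(1y) = (1/(4767/5000) − 1)/(1) = 233/4767 ≈ 4.8878%

step 1 [0.5y] swap r/2=311/9689: DF=(1 − 311/9689·(0))/(1+311/9689) = 9689/10000 ≈ 0.968900
step 2 [1y] zero: DF = P = 4767/5000 ≈ 0.953400
step 3 [1.5y] swap r/2=251/9490: DF=(1 − 251/9490·(0.968900+0.953400))/(1+251/9490) = 9247/10000 ≈ 0.924700
step 4 [2y] bond c/2=33/800: DF=(8493987/8000000 − 33/800·(0.968900+0.953400+0.924700))/(1+33/800) = 9069/10000 ≈ 0.906900
step 5 [2.5y] zero: DF = P = 9033/10000 ≈ 0.903300
step 6 [3y] zero: DF = P = 8957/10000 ≈ 0.895700
step 7 [3.5y] zero: DF = P = 2177/2500 ≈ 0.870800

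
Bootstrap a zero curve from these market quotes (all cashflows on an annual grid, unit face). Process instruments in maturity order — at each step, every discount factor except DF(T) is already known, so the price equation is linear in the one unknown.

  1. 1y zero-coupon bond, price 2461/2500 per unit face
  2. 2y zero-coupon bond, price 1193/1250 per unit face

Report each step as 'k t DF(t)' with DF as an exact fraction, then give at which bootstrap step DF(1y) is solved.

step 1 [1y] zero: DF = P = 2461/2500 ≈ 0.984400
step 2 [2y] zero: DF = P = 1193/1250 ≈ 0.954400

1 1 2461/2500
2 2 1193/1250
DF(1y) is solved at step 1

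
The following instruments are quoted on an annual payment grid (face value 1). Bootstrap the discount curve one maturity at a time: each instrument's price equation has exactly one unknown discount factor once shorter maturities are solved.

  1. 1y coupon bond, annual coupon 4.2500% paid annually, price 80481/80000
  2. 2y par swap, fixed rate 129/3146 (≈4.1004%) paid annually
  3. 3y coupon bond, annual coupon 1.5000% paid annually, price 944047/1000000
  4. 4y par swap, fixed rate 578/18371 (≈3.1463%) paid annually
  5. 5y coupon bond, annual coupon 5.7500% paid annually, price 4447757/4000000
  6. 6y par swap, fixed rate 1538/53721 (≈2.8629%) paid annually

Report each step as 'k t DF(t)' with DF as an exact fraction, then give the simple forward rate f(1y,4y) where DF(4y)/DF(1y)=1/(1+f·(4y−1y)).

step 1 [1y] bond c/1=17/400: DF=(80481/80000 − 17/400·(0))/(1+17/400) = 193/200 ≈ 0.965000
step 2 [2y] swap r/1=129/3146: DF=(1 − 129/3146·(0.965000))/(1+129/3146) = 4613/5000 ≈ 0.922600
step 3 [3y] bond c/1=3/200: DF=(944047/1000000 − 3/200·(0.965000+0.922600))/(1+3/200) = 4511/5000 ≈ 0.902200
step 4 [4y] swap r/1=578/18371: DF=(1 − 578/18371·(0.965000+0.922600+0.902200))/(1+578/18371) = 2211/2500 ≈ 0.884400
step 5 [5y] bond c/1=23/400: DF=(4447757/4000000 − 23/400·(0.965000+0.922600+0.902200+0.884400))/(1+23/400) = 8517/10000 ≈ 0.851700
step 6 [6y] swap r/1=1538/53721: DF=(1 − 1538/53721·(0.965000+0.922600+0.902200+0.884400+0.851700))/(1+1538/53721) = 4231/5000 ≈ 0.846200

1 1 193/200
2 2 4613/5000
3 3 4511/5000
4 4 2211/2500
5 5 8517/10000
6 6 4231/5000
f(1y,4y) = ((193/200)/(2211/2500) − 1)/(3) = 403/13266 ≈ 3.0378%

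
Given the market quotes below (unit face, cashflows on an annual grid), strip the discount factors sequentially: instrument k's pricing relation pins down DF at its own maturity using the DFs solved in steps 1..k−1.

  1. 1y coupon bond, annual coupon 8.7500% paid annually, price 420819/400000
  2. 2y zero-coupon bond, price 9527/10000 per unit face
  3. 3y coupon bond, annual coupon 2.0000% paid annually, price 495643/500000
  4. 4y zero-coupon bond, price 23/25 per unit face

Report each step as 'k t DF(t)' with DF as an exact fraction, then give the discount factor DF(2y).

step 1 [1y] bond c/1=7/80: DF=(420819/400000 − 7/80·(0))/(1+7/80) = 4837/5000 ≈ 0.967400
step 2 [2y] zero: DF = P = 9527/10000 ≈ 0.952700
step 3 [3y] bond c/1=1/50: DF=(495643/500000 − 1/50·(0.967400+0.952700))/(1+1/50) = 4671/5000 ≈ 0.934200
step 4 [4y] zero: DF = P = 23/25 ≈ 0.920000

1 1 4837/5000
2 2 9527/10000
3 3 4671/5000
4 4 23/25
DF(2y) = 9527/10000 ≈ 0.952700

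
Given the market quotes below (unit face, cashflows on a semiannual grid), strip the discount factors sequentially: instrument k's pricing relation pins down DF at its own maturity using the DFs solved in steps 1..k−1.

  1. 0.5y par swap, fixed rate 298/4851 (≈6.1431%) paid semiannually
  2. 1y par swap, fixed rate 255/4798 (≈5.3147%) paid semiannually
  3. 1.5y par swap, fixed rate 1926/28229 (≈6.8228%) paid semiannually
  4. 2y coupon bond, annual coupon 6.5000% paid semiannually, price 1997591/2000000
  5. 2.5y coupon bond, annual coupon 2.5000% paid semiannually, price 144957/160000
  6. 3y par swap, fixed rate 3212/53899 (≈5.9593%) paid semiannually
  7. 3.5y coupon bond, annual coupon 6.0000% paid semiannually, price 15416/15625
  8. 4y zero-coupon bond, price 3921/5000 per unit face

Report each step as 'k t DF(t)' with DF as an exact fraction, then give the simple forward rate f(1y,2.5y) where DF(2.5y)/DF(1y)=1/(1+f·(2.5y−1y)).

1 1/2 4851/5000
2 1 949/1000
3 3/2 9037/10000
4 2 1757/2000
5 5/2 8491/10000
6 3 4197/5000
7 7/2 8009/10000
8 4 3921/5000
f(1y,2.5y) = ((949/1000)/(8491/10000) − 1)/(3/2) = 666/8491 ≈ 7.8436%

step 1 [0.5y] swap r/2=149/4851: DF=(1 − 149/4851·(0))/(1+149/4851) = 4851/5000 ≈ 0.970200
step 2 [1y] swap r/2=255/9596: DF=(1 − 255/9596·(0.970200))/(1+255/9596) = 949/1000 ≈ 0.949000
step 3 [1.5y] swap r/2=963/28229: DF=(1 − 963/28229·(0.970200+0.949000))/(1+963/28229) = 9037/10000 ≈ 0.903700
step 4 [2y] bond c/2=13/400: DF=(1997591/2000000 − 13/400·(0.970200+0.949000+0.903700))/(1+13/400) = 1757/2000 ≈ 0.878500
step 5 [2.5y] bond c/2=1/80: DF=(144957/160000 − 1/80·(0.970200+0.949000+0.903700+0.878500))/(1+1/80) = 8491/10000 ≈ 0.849100
step 6 [3y] swap r/2=1606/53899: DF=(1 − 1606/53899·(0.970200+0.949000+0.903700+0.878500+0.849100))/(1+1606/53899) = 4197/5000 ≈ 0.839400
step 7 [3.5y] bond c/2=3/100: DF=(15416/15625 − 3/100·(0.970200+0.949000+0.903700+0.878500+0.849100+0.839400))/(1+3/100) = 8009/10000 ≈ 0.800900
step 8 [4y] zero: DF = P = 3921/5000 ≈ 0.784200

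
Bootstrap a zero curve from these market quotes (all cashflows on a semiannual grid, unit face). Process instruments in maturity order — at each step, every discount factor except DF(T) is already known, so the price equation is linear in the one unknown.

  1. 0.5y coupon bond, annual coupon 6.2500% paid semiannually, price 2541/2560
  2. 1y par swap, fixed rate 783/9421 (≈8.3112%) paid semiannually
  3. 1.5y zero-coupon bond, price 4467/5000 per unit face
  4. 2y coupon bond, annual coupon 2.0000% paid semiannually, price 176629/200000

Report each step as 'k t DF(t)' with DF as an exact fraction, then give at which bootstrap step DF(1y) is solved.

1 1/2 77/80
2 1 9217/10000
3 3/2 4467/5000
4 2 8469/10000
DF(1y) is solved at step 2

step 1 [0.5y] bond c/2=1/32: DF=(2541/2560 − 1/32·(0))/(1+1/32) = 77/80 ≈ 0.962500
step 2 [1y] swap r/2=783/18842: DF=(1 − 783/18842·(0.962500))/(1+783/18842) = 9217/10000 ≈ 0.921700
step 3 [1.5y] zero: DF = P = 4467/5000 ≈ 0.893400
step 4 [2y] bond c/2=1/100: DF=(176629/200000 − 1/100·(0.962500+0.921700+0.893400))/(1+1/100) = 8469/10000 ≈ 0.846900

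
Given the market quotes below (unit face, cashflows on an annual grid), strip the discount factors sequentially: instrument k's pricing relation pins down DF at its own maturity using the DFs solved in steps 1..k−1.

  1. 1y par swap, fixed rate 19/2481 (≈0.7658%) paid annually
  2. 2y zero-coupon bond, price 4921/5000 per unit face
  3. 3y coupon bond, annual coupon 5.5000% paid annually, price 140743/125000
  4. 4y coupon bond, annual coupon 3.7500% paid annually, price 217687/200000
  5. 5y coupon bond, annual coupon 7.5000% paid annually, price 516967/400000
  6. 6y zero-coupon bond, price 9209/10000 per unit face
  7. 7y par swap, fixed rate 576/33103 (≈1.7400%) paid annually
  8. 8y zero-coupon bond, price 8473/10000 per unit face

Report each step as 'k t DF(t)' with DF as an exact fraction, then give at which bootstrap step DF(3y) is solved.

step 1 [1y] swap r/1=19/2481: DF=(1 − 19/2481·(0))/(1+19/2481) = 2481/2500 ≈ 0.992400
step 2 [2y] zero: DF = P = 4921/5000 ≈ 0.984200
step 3 [3y] bond c/1=11/200: DF=(140743/125000 − 11/200·(0.992400+0.984200))/(1+11/200) = 4821/5000 ≈ 0.964200
step 4 [4y] bond c/1=3/80: DF=(217687/200000 − 3/80·(0.992400+0.984200+0.964200))/(1+3/80) = 2357/2500 ≈ 0.942800
step 5 [5y] bond c/1=3/40: DF=(516967/400000 − 3/40·(0.992400+0.984200+0.964200+0.942800))/(1+3/40) = 9313/10000 ≈ 0.931300
step 6 [6y] zero: DF = P = 9209/10000 ≈ 0.920900
step 7 [7y] swap r/1=576/33103: DF=(1 − 576/33103·(0.992400+0.984200+0.964200+0.942800+0.931300+0.920900))/(1+576/33103) = 553/625 ≈ 0.884800
step 8 [8y] zero: DF = P = 8473/10000 ≈ 0.847300

1 1 2481/2500
2 2 4921/5000
3 3 4821/5000
4 4 2357/2500
5 5 9313/10000
6 6 9209/10000
7 7 553/625
8 8 8473/10000
DF(3y) is solved at step 3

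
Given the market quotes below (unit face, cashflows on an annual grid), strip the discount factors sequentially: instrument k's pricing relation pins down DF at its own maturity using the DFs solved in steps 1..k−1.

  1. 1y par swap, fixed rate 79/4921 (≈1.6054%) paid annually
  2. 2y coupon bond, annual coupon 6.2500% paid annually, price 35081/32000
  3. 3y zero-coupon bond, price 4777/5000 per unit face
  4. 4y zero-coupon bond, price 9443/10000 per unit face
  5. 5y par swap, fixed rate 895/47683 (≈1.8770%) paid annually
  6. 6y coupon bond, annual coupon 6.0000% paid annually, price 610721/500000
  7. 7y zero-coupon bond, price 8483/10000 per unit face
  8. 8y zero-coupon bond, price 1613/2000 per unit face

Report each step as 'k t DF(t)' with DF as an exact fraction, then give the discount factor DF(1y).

step 1 [1y] swap r/1=79/4921: DF=(1 − 79/4921·(0))/(1+79/4921) = 4921/5000 ≈ 0.984200
step 2 [2y] bond c/1=1/16: DF=(35081/32000 − 1/16·(0.984200))/(1+1/16) = 9739/10000 ≈ 0.973900
step 3 [3y] zero: DF = P = 4777/5000 ≈ 0.955400
step 4 [4y] zero: DF = P = 9443/10000 ≈ 0.944300
step 5 [5y] swap r/1=895/47683: DF=(1 − 895/47683·(0.984200+0.973900+0.955400+0.944300))/(1+895/47683) = 1821/2000 ≈ 0.910500
step 6 [6y] bond c/1=3/50: DF=(610721/500000 − 3/50·(0.984200+0.973900+0.955400+0.944300+0.910500))/(1+3/50) = 1103/1250 ≈ 0.882400
step 7 [7y] zero: DF = P = 8483/10000 ≈ 0.848300
step 8 [8y] zero: DF = P = 1613/2000 ≈ 0.806500

1 1 4921/5000
2 2 9739/10000
3 3 4777/5000
4 4 9443/10000
5 5 1821/2000
6 6 1103/1250
7 7 8483/10000
8 8 1613/2000
DF(1y) = 4921/5000 ≈ 0.984200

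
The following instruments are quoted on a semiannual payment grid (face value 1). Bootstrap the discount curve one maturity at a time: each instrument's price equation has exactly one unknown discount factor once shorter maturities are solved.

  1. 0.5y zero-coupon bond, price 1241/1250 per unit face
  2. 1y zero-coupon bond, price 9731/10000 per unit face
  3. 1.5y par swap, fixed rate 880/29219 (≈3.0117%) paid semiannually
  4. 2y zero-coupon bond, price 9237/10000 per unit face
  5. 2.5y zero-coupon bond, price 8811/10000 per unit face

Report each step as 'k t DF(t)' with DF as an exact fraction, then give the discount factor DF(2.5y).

step 1 [0.5y] zero: DF = P = 1241/1250 ≈ 0.992800
step 2 [1y] zero: DF = P = 9731/10000 ≈ 0.973100
step 3 [1.5y] swap r/2=440/29219: DF=(1 − 440/29219·(0.992800+0.973100))/(1+440/29219) = 239/250 ≈ 0.956000
step 4 [2y] zero: DF = P = 9237/10000 ≈ 0.923700
step 5 [2.5y] zero: DF = P = 8811/10000 ≈ 0.881100

1 1/2 1241/1250
2 1 9731/10000
3 3/2 239/250
4 2 9237/10000
5 5/2 8811/10000
DF(2.5y) = 8811/10000 ≈ 0.881100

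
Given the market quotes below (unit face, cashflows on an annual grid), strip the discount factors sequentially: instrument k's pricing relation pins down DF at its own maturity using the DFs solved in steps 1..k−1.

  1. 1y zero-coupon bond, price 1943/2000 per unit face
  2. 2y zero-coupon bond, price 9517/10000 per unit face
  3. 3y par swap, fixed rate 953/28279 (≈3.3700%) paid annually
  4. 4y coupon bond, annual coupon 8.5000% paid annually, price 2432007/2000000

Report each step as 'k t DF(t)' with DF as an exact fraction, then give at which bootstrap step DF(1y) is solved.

1 1 1943/2000
2 2 9517/10000
3 3 9047/10000
4 4 562/625
DF(1y) is solved at step 1

step 1 [1y] zero: DF = P = 1943/2000 ≈ 0.971500
step 2 [2y] zero: DF = P = 9517/10000 ≈ 0.951700
step 3 [3y] swap r/1=953/28279: DF=(1 − 953/28279·(0.971500+0.951700))/(1+953/28279) = 9047/10000 ≈ 0.904700
step 4 [4y] bond c/1=17/200: DF=(2432007/2000000 − 17/200·(0.971500+0.951700+0.904700))/(1+17/200) = 562/625 ≈ 0.899200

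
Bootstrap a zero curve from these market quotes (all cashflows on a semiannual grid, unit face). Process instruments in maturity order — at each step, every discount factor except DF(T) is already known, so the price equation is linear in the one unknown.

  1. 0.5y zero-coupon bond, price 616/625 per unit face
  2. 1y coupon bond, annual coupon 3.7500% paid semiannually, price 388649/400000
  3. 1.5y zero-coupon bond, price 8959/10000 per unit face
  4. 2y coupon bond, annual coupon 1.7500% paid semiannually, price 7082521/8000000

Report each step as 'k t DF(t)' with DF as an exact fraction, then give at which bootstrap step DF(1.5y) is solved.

step 1 [0.5y] zero: DF = P = 616/625 ≈ 0.985600
step 2 [1y] bond c/2=3/160: DF=(388649/400000 − 3/160·(0.985600))/(1+3/160) = 2339/2500 ≈ 0.935600
step 3 [1.5y] zero: DF = P = 8959/10000 ≈ 0.895900
step 4 [2y] bond c/2=7/800: DF=(7082521/8000000 − 7/800·(0.985600+0.935600+0.895900))/(1+7/800) = 2133/2500 ≈ 0.853200

1 1/2 616/625
2 1 2339/2500
3 3/2 8959/10000
4 2 2133/2500
DF(1.5y) is solved at step 3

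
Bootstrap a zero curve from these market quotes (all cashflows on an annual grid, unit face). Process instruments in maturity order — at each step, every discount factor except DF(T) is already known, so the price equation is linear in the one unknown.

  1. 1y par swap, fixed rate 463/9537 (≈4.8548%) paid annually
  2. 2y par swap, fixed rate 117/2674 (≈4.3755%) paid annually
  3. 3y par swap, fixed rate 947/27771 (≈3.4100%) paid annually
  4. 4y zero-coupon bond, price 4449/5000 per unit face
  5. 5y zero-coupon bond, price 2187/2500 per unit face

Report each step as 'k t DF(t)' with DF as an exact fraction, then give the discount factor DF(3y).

step 1 [1y] swap r/1=463/9537: DF=(1 − 463/9537·(0))/(1+463/9537) = 9537/10000 ≈ 0.953700
step 2 [2y] swap r/1=117/2674: DF=(1 − 117/2674·(0.953700))/(1+117/2674) = 9181/10000 ≈ 0.918100
step 3 [3y] swap r/1=947/27771: DF=(1 − 947/27771·(0.953700+0.918100))/(1+947/27771) = 9053/10000 ≈ 0.905300
step 4 [4y] zero: DF = P = 4449/5000 ≈ 0.889800
step 5 [5y] zero: DF = P = 2187/2500 ≈ 0.874800

1 1 9537/10000
2 2 9181/10000
3 3 9053/10000
4 4 4449/5000
5 5 2187/2500
DF(3y) = 9053/10000 ≈ 0.905300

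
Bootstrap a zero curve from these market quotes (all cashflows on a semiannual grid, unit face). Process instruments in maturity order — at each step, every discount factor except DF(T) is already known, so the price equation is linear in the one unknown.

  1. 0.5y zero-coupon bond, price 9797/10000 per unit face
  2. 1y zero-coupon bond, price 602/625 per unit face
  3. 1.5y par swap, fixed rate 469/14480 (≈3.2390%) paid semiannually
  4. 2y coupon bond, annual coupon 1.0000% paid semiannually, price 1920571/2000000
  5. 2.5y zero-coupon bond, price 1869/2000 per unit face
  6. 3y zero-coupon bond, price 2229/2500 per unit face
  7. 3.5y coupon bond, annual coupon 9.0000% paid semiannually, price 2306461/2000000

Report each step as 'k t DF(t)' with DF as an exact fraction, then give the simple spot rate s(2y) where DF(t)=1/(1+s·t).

1 1/2 9797/10000
2 1 602/625
3 3/2 9531/10000
4 2 9411/10000
5 5/2 1869/2000
6 3 2229/2500
7 7/2 8597/10000
s(2y) = (1/(9411/10000) − 1)/(2) = 589/18822 ≈ 3.1293%

step 1 [0.5y] zero: DF = P = 9797/10000 ≈ 0.979700
step 2 [1y] zero: DF = P = 602/625 ≈ 0.963200
step 3 [1.5y] swap r/2=469/28960: DF=(1 − 469/28960·(0.979700+0.963200))/(1+469/28960) = 9531/10000 ≈ 0.953100
step 4 [2y] bond c/2=1/200: DF=(1920571/2000000 − 1/200·(0.979700+0.963200+0.953100))/(1+1/200) = 9411/10000 ≈ 0.941100
step 5 [2.5y] zero: DF = P = 1869/2000 ≈ 0.934500
step 6 [3y] zero: DF = P = 2229/2500 ≈ 0.891600
step 7 [3.5y] bond c/2=9/200: DF=(2306461/2000000 − 9/200·(0.979700+0.963200+0.953100+0.941100+0.934500+0.891600))/(1+9/200) = 8597/10000 ≈ 0.859700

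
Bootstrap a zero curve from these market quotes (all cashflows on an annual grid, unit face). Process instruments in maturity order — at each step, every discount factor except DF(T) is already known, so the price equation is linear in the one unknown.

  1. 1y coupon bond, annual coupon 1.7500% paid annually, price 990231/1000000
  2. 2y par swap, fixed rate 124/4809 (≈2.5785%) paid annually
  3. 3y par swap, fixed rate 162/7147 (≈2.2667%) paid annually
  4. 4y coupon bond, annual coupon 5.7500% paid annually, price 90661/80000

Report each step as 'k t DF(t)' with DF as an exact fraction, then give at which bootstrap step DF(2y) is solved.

step 1 [1y] bond c/1=7/400: DF=(990231/1000000 − 7/400·(0))/(1+7/400) = 2433/2500 ≈ 0.973200
step 2 [2y] swap r/1=124/4809: DF=(1 − 124/4809·(0.973200))/(1+124/4809) = 594/625 ≈ 0.950400
step 3 [3y] swap r/1=162/7147: DF=(1 − 162/7147·(0.973200+0.950400))/(1+162/7147) = 1169/1250 ≈ 0.935200
step 4 [4y] bond c/1=23/400: DF=(90661/80000 − 23/400·(0.973200+0.950400+0.935200))/(1+23/400) = 4581/5000 ≈ 0.916200

1 1 2433/2500
2 2 594/625
3 3 1169/1250
4 4 4581/5000
DF(2y) is solved at step 2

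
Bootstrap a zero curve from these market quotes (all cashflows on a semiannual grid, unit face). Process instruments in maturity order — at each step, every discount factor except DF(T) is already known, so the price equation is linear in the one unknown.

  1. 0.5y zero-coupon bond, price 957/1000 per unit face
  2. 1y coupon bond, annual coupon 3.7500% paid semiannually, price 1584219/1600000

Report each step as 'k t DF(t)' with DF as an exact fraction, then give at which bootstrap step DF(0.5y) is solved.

step 1 [0.5y] zero: DF = P = 957/1000 ≈ 0.957000
step 2 [1y] bond c/2=3/160: DF=(1584219/1600000 − 3/160·(0.957000))/(1+3/160) = 9543/10000 ≈ 0.954300

1 1/2 957/1000
2 1 9543/10000
DF(0.5y) is solved at step 1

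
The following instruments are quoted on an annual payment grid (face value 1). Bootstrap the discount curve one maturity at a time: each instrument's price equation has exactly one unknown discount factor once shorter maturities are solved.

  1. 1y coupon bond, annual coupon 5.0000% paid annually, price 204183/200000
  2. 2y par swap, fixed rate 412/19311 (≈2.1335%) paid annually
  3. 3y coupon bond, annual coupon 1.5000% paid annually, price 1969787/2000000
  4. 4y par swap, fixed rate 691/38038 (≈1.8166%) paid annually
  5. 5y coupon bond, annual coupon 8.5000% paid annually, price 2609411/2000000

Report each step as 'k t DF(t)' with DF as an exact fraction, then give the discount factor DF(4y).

1 1 9723/10000
2 2 2397/2500
3 3 4709/5000
4 4 9309/10000
5 5 1809/2000
DF(4y) = 9309/10000 ≈ 0.930900

step 1 [1y] bond c/1=1/20: DF=(204183/200000 − 1/20·(0))/(1+1/20) = 9723/10000 ≈ 0.972300
step 2 [2y] swap r/1=412/19311: DF=(1 − 412/19311·(0.972300))/(1+412/19311) = 2397/2500 ≈ 0.958800
step 3 [3y] bond c/1=3/200: DF=(1969787/2000000 − 3/200·(0.972300+0.958800))/(1+3/200) = 4709/5000 ≈ 0.941800
step 4 [4y] swap r/1=691/38038: DF=(1 − 691/38038·(0.972300+0.958800+0.941800))/(1+691/38038) = 9309/10000 ≈ 0.930900
step 5 [5y] bond c/1=17/200: DF=(2609411/2000000 − 17/200·(0.972300+0.958800+0.941800+0.930900))/(1+17/200) = 1809/2000 ≈ 0.904500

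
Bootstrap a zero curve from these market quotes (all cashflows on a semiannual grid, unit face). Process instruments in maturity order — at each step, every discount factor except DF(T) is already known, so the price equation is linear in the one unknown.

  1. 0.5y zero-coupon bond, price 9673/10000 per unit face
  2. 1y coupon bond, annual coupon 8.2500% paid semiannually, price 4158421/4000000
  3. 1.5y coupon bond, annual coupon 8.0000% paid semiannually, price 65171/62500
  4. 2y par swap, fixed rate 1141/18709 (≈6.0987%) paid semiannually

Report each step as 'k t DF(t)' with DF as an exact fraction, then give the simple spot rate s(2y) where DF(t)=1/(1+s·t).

1 1/2 9673/10000
2 1 9601/10000
3 3/2 1857/2000
4 2 8859/10000
s(2y) = (1/(8859/10000) − 1)/(2) = 1141/17718 ≈ 6.4398%

step 1 [0.5y] zero: DF = P = 9673/10000 ≈ 0.967300
step 2 [1y] bond c/2=33/800: DF=(4158421/4000000 − 33/800·(0.967300))/(1+33/800) = 9601/10000 ≈ 0.960100
step 3 [1.5y] bond c/2=1/25: DF=(65171/62500 − 1/25·(0.967300+0.960100))/(1+1/25) = 1857/2000 ≈ 0.928500
step 4 [2y] swap r/2=1141/37418: DF=(1 − 1141/37418·(0.967300+0.960100+0.928500))/(1+1141/37418) = 8859/10000 ≈ 0.885900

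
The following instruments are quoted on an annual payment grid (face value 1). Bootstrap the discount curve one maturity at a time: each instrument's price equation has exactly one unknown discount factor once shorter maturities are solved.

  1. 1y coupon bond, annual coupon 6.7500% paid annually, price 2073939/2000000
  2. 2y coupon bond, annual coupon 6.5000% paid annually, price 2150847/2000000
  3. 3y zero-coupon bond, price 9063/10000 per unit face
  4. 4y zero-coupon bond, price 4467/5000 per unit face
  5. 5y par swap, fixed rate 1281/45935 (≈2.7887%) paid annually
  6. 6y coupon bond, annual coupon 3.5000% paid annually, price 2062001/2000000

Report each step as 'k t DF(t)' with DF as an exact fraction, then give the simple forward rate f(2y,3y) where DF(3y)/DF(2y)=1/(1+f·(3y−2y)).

step 1 [1y] bond c/1=27/400: DF=(2073939/2000000 − 27/400·(0))/(1+27/400) = 4857/5000 ≈ 0.971400
step 2 [2y] bond c/1=13/200: DF=(2150847/2000000 − 13/200·(0.971400))/(1+13/200) = 1901/2000 ≈ 0.950500
step 3 [3y] zero: DF = P = 9063/10000 ≈ 0.906300
step 4 [4y] zero: DF = P = 4467/5000 ≈ 0.893400
step 5 [5y] swap r/1=1281/45935: DF=(1 − 1281/45935·(0.971400+0.950500+0.906300+0.893400))/(1+1281/45935) = 8719/10000 ≈ 0.871900
step 6 [6y] bond c/1=7/200: DF=(2062001/2000000 − 7/200·(0.971400+0.950500+0.906300+0.893400+0.871900))/(1+7/200) = 1051/1250 ≈ 0.840800

1 1 4857/5000
2 2 1901/2000
3 3 9063/10000
4 4 4467/5000
5 5 8719/10000
6 6 1051/1250
f(2y,3y) = ((1901/2000)/(9063/10000) − 1)/(1) = 442/9063 ≈ 4.8770%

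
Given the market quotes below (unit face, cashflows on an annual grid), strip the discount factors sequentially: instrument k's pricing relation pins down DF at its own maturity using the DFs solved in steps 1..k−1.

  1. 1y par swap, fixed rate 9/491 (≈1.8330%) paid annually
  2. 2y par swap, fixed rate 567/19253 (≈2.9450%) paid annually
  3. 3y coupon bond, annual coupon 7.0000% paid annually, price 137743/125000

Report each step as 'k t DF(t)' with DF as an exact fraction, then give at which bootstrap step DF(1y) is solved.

1 1 491/500
2 2 9433/10000
3 3 9039/10000
DF(1y) is solved at step 1

step 1 [1y] swap r/1=9/491: DF=(1 − 9/491·(0))/(1+9/491) = 491/500 ≈ 0.982000
step 2 [2y] swap r/1=567/19253: DF=(1 − 567/19253·(0.982000))/(1+567/19253) = 9433/10000 ≈ 0.943300
step 3 [3y] bond c/1=7/100: DF=(137743/125000 − 7/100·(0.982000+0.943300))/(1+7/100) = 9039/10000 ≈ 0.903900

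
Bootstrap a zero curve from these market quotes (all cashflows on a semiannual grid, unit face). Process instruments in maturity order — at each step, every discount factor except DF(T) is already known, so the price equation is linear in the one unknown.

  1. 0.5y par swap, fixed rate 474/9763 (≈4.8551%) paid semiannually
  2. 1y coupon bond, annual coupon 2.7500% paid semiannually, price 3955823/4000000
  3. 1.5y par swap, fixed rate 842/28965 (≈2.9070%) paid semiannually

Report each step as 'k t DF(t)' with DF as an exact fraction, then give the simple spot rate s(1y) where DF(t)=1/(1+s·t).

1 1/2 9763/10000
2 1 9623/10000
3 3/2 9579/10000
s(1y) = (1/(9623/10000) − 1)/(1) = 377/9623 ≈ 3.9177%

step 1 [0.5y] swap r/2=237/9763: DF=(1 − 237/9763·(0))/(1+237/9763) = 9763/10000 ≈ 0.976300
step 2 [1y] bond c/2=11/800: DF=(3955823/4000000 − 11/800·(0.976300))/(1+11/800) = 9623/10000 ≈ 0.962300
step 3 [1.5y] swap r/2=421/28965: DF=(1 − 421/28965·(0.976300+0.962300))/(1+421/28965) = 9579/10000 ≈ 0.957900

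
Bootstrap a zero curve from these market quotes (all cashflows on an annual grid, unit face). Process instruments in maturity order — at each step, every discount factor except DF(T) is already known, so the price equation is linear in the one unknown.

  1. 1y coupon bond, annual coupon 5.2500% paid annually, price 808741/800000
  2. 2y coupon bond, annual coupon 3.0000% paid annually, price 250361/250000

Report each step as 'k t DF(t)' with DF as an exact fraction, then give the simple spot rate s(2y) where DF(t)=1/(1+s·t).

1 1 1921/2000
2 2 9443/10000
s(2y) = (1/(9443/10000) − 1)/(2) = 557/18886 ≈ 2.9493%

step 1 [1y] bond c/1=21/400: DF=(808741/800000 − 21/400·(0))/(1+21/400) = 1921/2000 ≈ 0.960500
step 2 [2y] bond c/1=3/100: DF=(250361/250000 − 3/100·(0.960500))/(1+3/100) = 9443/10000 ≈ 0.944300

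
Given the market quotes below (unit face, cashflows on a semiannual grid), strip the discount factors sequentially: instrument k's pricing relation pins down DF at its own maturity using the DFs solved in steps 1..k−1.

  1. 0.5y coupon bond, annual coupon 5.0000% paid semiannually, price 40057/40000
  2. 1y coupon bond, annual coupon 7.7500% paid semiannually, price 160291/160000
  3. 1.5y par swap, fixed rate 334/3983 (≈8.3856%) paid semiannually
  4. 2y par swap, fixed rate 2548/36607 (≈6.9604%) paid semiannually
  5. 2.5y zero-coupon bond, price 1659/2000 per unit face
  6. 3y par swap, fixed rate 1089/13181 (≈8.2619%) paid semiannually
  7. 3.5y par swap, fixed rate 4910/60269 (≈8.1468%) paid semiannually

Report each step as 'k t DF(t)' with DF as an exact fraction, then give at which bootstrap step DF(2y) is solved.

1 1/2 977/1000
2 1 116/125
3 3/2 8831/10000
4 2 4363/5000
5 5/2 1659/2000
6 3 3911/5000
7 7/2 1509/2000
DF(2y) is solved at step 4

step 1 [0.5y] bond c/2=1/40: DF=(40057/40000 − 1/40·(0))/(1+1/40) = 977/1000 ≈ 0.977000
step 2 [1y] bond c/2=31/800: DF=(160291/160000 − 31/800·(0.977000))/(1+31/800) = 116/125 ≈ 0.928000
step 3 [1.5y] swap r/2=167/3983: DF=(1 − 167/3983·(0.977000+0.928000))/(1+167/3983) = 8831/10000 ≈ 0.883100
step 4 [2y] swap r/2=1274/36607: DF=(1 − 1274/36607·(0.977000+0.928000+0.883100))/(1+1274/36607) = 4363/5000 ≈ 0.872600
step 5 [2.5y] zero: DF = P = 1659/2000 ≈ 0.829500
step 6 [3y] swap r/2=1089/26362: DF=(1 − 1089/26362·(0.977000+0.928000+0.883100+0.872600+0.829500))/(1+1089/26362) = 3911/5000 ≈ 0.782200
step 7 [3.5y] swap r/2=2455/60269: DF=(1 − 2455/60269·(0.977000+0.928000+0.883100+0.872600+0.829500+0.782200))/(1+2455/60269) = 1509/2000 ≈ 0.754500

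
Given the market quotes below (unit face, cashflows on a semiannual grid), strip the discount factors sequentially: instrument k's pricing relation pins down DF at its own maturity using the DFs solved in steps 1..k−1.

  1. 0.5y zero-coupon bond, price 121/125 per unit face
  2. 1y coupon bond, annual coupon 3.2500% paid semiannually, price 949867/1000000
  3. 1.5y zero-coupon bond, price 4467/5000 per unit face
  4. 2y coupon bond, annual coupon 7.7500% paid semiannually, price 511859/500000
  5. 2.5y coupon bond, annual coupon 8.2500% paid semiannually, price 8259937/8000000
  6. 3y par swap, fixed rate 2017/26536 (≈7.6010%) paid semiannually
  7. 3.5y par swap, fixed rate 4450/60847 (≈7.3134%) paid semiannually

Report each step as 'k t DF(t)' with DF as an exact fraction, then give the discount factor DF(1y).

step 1 [0.5y] zero: DF = P = 121/125 ≈ 0.968000
step 2 [1y] bond c/2=13/800: DF=(949867/1000000 − 13/800·(0.968000))/(1+13/800) = 1149/1250 ≈ 0.919200
step 3 [1.5y] zero: DF = P = 4467/5000 ≈ 0.893400
step 4 [2y] bond c/2=31/800: DF=(511859/500000 − 31/800·(0.968000+0.919200+0.893400))/(1+31/800) = 4409/5000 ≈ 0.881800
step 5 [2.5y] bond c/2=33/800: DF=(8259937/8000000 − 33/800·(0.968000+0.919200+0.893400+0.881800))/(1+33/800) = 1693/2000 ≈ 0.846500
step 6 [3y] swap r/2=2017/53072: DF=(1 − 2017/53072·(0.968000+0.919200+0.893400+0.881800+0.846500))/(1+2017/53072) = 7983/10000 ≈ 0.798300
step 7 [3.5y] swap r/2=2225/60847: DF=(1 − 2225/60847·(0.968000+0.919200+0.893400+0.881800+0.846500+0.798300))/(1+2225/60847) = 311/400 ≈ 0.777500

1 1/2 121/125
2 1 1149/1250
3 3/2 4467/5000
4 2 4409/5000
5 5/2 1693/2000
6 3 7983/10000
7 7/2 311/400
DF(1y) = 1149/1250 ≈ 0.919200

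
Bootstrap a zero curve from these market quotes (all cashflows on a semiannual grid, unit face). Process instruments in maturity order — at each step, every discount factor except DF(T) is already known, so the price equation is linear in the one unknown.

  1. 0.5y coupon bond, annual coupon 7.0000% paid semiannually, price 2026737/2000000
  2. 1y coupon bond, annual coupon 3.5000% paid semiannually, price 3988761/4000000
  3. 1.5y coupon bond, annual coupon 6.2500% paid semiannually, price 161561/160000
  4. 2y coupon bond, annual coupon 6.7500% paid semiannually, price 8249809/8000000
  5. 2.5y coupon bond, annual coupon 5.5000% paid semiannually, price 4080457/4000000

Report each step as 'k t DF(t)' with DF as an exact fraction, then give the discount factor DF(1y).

step 1 [0.5y] bond c/2=7/200: DF=(2026737/2000000 − 7/200·(0))/(1+7/200) = 9791/10000 ≈ 0.979100
step 2 [1y] bond c/2=7/400: DF=(3988761/4000000 − 7/400·(0.979100))/(1+7/400) = 602/625 ≈ 0.963200
step 3 [1.5y] bond c/2=1/32: DF=(161561/160000 − 1/32·(0.979100+0.963200))/(1+1/32) = 9203/10000 ≈ 0.920300
step 4 [2y] bond c/2=27/800: DF=(8249809/8000000 − 27/800·(0.979100+0.963200+0.920300))/(1+27/800) = 9041/10000 ≈ 0.904100
step 5 [2.5y] bond c/2=11/400: DF=(4080457/4000000 − 11/400·(0.979100+0.963200+0.920300+0.904100))/(1+11/400) = 223/250 ≈ 0.892000

1 1/2 9791/10000
2 1 602/625
3 3/2 9203/10000
4 2 9041/10000
5 5/2 223/250
DF(1y) = 602/625 ≈ 0.963200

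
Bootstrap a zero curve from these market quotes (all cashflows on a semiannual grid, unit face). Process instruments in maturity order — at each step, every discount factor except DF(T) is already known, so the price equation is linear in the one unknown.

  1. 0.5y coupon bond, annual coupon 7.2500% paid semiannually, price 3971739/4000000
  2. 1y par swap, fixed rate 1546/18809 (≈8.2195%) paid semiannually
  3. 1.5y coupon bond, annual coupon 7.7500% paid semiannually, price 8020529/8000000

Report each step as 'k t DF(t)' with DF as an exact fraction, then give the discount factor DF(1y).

step 1 [0.5y] bond c/2=29/800: DF=(3971739/4000000 − 29/800·(0))/(1+29/800) = 4791/5000 ≈ 0.958200
step 2 [1y] swap r/2=773/18809: DF=(1 − 773/18809·(0.958200))/(1+773/18809) = 9227/10000 ≈ 0.922700
step 3 [1.5y] bond c/2=31/800: DF=(8020529/8000000 − 31/800·(0.958200+0.922700))/(1+31/800) = 179/200 ≈ 0.895000

1 1/2 4791/5000
2 1 9227/10000
3 3/2 179/200
DF(1y) = 9227/10000 ≈ 0.922700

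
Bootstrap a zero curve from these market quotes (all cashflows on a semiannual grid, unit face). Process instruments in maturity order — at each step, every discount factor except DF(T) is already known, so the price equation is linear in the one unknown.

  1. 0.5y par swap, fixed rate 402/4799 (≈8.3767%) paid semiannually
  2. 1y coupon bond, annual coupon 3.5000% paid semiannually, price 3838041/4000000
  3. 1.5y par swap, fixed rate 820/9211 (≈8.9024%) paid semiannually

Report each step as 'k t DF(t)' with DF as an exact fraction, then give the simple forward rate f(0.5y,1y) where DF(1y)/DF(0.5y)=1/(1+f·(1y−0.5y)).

1 1/2 4799/5000
2 1 1853/2000
3 3/2 877/1000
f(0.5y,1y) = ((4799/5000)/(1853/2000) − 1)/(1/2) = 666/9265 ≈ 7.1883%

step 1 [0.5y] swap r/2=201/4799: DF=(1 − 201/4799·(0))/(1+201/4799) = 4799/5000 ≈ 0.959800
step 2 [1y] bond c/2=7/400: DF=(3838041/4000000 − 7/400·(0.959800))/(1+7/400) = 1853/2000 ≈ 0.926500
step 3 [1.5y] swap r/2=410/9211: DF=(1 − 410/9211·(0.959800+0.926500))/(1+410/9211) = 877/1000 ≈ 0.877000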